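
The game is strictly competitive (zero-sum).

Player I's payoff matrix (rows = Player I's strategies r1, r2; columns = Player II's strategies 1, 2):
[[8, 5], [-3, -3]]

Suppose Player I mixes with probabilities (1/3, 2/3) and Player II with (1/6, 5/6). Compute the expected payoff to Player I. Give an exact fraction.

-1/6

Against (1/6, 5/6), each row's expected payoff is r1: 11/2; r2: -3.
Taking the (1/3, 2/3)-weighted average: (1/3)·(11/2) + (2/3)·(-3) = -1/6.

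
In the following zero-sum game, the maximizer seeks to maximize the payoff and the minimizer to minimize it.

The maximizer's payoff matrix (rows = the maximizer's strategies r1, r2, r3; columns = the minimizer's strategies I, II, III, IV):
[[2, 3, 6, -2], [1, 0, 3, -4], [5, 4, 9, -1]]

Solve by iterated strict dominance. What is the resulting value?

-1

Row r1 is strictly dominated by row r3 (5>2, 4>3, 9>6, -1>-2); eliminate r1.
Row r2 is strictly dominated by row r3 (5>1, 4>0, 9>3, -1>-4); eliminate r2.
Column II is strictly dominated by IV for the minimizer (-1<4); eliminate II.
Column III is strictly dominated by I for the minimizer (5<9); eliminate III.
Column I is strictly dominated by IV for the minimizer (-1<5); eliminate I.
Only (r3, IV) remains, with payoff -1.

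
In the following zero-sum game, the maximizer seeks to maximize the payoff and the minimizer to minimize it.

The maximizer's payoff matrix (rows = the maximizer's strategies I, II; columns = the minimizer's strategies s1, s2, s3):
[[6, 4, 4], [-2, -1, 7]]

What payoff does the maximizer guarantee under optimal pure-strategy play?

Row minima: 4, -2 → the maximizer's maximin is 4.
Column maxima: 6, 4, 7 → the minimizer's minimax is 4.
They coincide at (I, s2), so the value is 4.

4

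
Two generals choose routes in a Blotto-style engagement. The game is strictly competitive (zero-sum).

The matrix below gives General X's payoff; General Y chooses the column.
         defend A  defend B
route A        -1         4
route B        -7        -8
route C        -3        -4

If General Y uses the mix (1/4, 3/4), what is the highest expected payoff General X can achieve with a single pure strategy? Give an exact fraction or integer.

route A: (-1)·(1/4) + (4)·(3/4) = 11/4.
route B: (-7)·(1/4) + (-8)·(3/4) = -31/4.
route C: (-3)·(1/4) + (-4)·(3/4) = -15/4.
The best pure response is route A with expected payoff 11/4.

11/4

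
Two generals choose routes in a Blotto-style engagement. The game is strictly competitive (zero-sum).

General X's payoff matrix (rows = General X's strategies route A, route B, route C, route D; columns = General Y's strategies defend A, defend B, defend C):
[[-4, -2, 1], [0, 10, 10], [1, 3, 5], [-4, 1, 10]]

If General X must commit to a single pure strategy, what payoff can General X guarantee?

1

The worst-case payoff for each row is route A: -4, route B: 0, route C: 1, route D: -4.
The best of these is 1.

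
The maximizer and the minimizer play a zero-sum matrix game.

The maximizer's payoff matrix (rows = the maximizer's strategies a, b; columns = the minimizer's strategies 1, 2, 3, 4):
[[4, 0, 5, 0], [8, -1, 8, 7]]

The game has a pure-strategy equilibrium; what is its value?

Row minima: 0, -1 → the maximizer's maximin is 0.
Column maxima: 8, 0, 8, 7 → the minimizer's minimax is 0.
They coincide at (a, 2), so the value is 0.

0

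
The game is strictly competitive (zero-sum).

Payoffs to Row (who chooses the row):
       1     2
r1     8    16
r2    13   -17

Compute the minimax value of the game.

172/19

Row minima are 8 and -17, so Row's maximin is 8; column maxima are 13 and 16, so Column's minimax is 13. These differ, so the equilibrium is in mixed strategies.
Let Row play r1 with probability p. Column is indifferent when 8p + 13(1−p) = 16p − 17(1−p), giving p = 15/19.
Let Column play 1 with probability q. Row is indifferent when 8q + 16(1−q) = 13q − 17(1−q), giving q = 33/38.
The value is 8·(33/38) + (16)·(5/38) = 172/19.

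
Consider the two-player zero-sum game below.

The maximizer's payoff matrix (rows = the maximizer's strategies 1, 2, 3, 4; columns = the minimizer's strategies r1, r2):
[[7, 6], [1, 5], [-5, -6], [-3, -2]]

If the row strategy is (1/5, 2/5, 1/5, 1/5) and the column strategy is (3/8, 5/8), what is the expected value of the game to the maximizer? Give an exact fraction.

Against (3/8, 5/8), each row's expected payoff is 1: 51/8; 2: 7/2; 3: -45/8; 4: -19/8.
Taking the (1/5, 2/5, 1/5, 1/5)-weighted average: (1/5)·(51/8) + (2/5)·(7/2) + (1/5)·(-45/8) + (1/5)·(-19/8) = 43/40.

43/40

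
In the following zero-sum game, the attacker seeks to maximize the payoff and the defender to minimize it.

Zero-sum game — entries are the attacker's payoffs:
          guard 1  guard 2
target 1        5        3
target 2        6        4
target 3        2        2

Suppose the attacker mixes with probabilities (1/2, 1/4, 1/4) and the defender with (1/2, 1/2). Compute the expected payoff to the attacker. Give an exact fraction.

15/4

Against (1/2, 1/2), each row's expected payoff is target 1: 4; target 2: 5; target 3: 2.
Taking the (1/2, 1/4, 1/4)-weighted average: (1/2)·(4) + (1/4)·(5) + (1/4)·(2) = 15/4.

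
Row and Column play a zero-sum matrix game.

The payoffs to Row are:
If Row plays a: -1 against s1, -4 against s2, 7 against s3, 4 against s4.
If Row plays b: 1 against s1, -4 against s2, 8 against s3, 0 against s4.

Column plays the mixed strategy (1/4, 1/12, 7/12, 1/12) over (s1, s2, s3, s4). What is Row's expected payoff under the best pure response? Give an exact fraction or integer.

55/12

a: (-1)·(1/4) + (-4)·(1/12) + (7)·(7/12) + (4)·(1/12) = 23/6.
b: (1)·(1/4) + (-4)·(1/12) + (8)·(7/12) + (0)·(1/12) = 55/12.
The best pure response is b with expected payoff 55/12.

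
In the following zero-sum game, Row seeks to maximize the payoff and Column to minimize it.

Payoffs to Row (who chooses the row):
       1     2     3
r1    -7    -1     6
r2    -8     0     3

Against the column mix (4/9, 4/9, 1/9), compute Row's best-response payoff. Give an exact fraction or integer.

r1: (-7)·(4/9) + (-1)·(4/9) + (6)·(1/9) = -26/9.
r2: (-8)·(4/9) + (0)·(4/9) + (3)·(1/9) = -29/9.
The best pure response is r1 with expected payoff -26/9.

-26/9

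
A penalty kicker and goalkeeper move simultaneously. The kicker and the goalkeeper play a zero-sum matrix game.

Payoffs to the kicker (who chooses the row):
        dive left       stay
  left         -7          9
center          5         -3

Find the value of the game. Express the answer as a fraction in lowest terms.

Row minima are -7 and -3, so the kicker's maximin is -3; column maxima are 5 and 9, so the goalkeeper's minimax is 5. These differ, so the equilibrium is in mixed strategies.
Let the kicker play left with probability p. The goalkeeper is indifferent when −7p + 5(1−p) = 9p − 3(1−p), giving p = 1/3.
Let the goalkeeper play dive left with probability q. The kicker is indifferent when −7q + 9(1−q) = 5q − 3(1−q), giving q = 1/2.
The value is -7·(1/2) + (9)·(1/2) = 1.

1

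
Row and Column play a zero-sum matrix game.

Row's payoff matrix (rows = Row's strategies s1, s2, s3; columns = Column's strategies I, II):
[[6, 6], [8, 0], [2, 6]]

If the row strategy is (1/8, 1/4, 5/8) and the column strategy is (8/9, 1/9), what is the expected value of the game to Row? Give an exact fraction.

73/18

Against (8/9, 1/9), each row's expected payoff is s1: 6; s2: 64/9; s3: 22/9.
Taking the (1/8, 1/4, 5/8)-weighted average: (1/8)·(6) + (1/4)·(64/9) + (5/8)·(22/9) = 73/18.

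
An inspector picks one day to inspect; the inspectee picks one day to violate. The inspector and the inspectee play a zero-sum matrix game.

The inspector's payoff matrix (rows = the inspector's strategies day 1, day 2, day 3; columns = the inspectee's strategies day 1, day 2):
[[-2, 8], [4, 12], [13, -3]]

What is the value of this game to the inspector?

Row day 1 is strictly dominated by row day 2, so the inspector never plays it.
The remaining 2×2 game on (day 2, day 3) × (day 1, day 2) has no saddle point. Let the inspector play day 2 with probability p; indifference gives 4p + 13(1−p) = 12p − 3(1−p), so p = 2/3.
Similarly the inspectee's optimal q on day 1 is 5/8, and the value is 4·(5/8) + (12)·(3/8) = 7.

7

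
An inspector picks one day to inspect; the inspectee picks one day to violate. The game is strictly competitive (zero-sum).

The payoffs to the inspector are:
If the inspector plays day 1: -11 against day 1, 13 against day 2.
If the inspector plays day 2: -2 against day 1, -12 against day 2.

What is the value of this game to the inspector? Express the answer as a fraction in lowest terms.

-79/17

Row minima are -11 and -12, so the inspector's maximin is -11; column maxima are -2 and 13, so the inspectee's minimax is -2. These differ, so the equilibrium is in mixed strategies.
Let the inspector play day 1 with probability p. The inspectee is indifferent when −11p − 2(1−p) = 13p − 12(1−p), giving p = 5/17.
Let the inspectee play day 1 with probability q. The inspector is indifferent when −11q + 13(1−q) = −2q − 12(1−q), giving q = 25/34.
The value is -11·(25/34) + (13)·(9/34) = -79/17.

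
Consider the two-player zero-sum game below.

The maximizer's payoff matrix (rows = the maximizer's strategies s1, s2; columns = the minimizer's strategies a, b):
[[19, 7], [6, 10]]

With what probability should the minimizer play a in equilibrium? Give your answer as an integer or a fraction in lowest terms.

Row minima are 7 and 6, so the maximizer's maximin is 7; column maxima are 19 and 10, so the minimizer's minimax is 10. These differ, so the equilibrium is in mixed strategies.
Let the minimizer play a with probability q. The maximizer is indifferent when 19q + 7(1−q) = 6q + 10(1−q), giving q = 3/16.

3/16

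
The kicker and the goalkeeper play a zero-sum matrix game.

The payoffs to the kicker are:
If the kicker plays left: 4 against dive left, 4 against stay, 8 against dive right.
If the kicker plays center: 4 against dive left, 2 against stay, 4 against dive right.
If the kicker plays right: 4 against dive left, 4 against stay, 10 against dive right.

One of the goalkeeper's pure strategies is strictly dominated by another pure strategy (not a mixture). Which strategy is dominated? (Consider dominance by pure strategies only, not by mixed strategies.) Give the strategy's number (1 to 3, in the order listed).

3

The goalkeeper prefers columns that give the kicker less. Compare dive right with stay: 4 < 8, 2 < 4, 4 < 10.
So stay strictly dominates dive right for the goalkeeper; dive right is strictly dominated.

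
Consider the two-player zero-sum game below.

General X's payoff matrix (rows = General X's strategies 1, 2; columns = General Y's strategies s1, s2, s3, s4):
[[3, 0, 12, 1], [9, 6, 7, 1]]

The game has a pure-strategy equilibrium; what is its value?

Row minima: 0, 1 → General X's maximin is 1.
Column maxima: 9, 6, 12, 1 → General Y's minimax is 1.
They coincide at (2, s4), so the value is 1.

1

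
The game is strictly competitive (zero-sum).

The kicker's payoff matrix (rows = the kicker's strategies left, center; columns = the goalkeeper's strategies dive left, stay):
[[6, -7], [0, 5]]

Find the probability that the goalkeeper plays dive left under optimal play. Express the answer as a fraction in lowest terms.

2/3

Row minima are -7 and 0, so the kicker's maximin is 0; column maxima are 6 and 5, so the goalkeeper's minimax is 5. These differ, so the equilibrium is in mixed strategies.
Let the goalkeeper play dive left with probability q. The kicker is indifferent when 6q − 7(1−q) = 5(1−q), giving q = 2/3.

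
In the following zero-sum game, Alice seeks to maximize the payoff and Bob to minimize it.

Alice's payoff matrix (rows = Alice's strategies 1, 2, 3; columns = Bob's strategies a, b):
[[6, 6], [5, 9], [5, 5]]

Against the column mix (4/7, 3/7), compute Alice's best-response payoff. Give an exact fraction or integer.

47/7

1: (6)·(4/7) + (6)·(3/7) = 6.
2: (5)·(4/7) + (9)·(3/7) = 47/7.
3: (5)·(4/7) + (5)·(3/7) = 5.
The best pure response is 2 with expected payoff 47/7.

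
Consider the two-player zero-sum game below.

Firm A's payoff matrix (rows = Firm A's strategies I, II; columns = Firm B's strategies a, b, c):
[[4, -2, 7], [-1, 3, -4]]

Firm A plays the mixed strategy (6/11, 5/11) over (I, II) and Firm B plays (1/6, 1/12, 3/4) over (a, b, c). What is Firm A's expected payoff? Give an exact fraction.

239/132

Against (1/6, 1/12, 3/4), each row's expected payoff is I: 23/4; II: -35/12.
Taking the (6/11, 5/11)-weighted average: (6/11)·(23/4) + (5/11)·(-35/12) = 239/132.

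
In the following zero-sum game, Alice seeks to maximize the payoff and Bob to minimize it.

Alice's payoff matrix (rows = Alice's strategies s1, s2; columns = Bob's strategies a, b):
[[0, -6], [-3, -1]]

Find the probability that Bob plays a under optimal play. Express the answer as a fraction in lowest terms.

5/8

Row minima are -6 and -3, so Alice's maximin is -3; column maxima are 0 and -1, so Bob's minimax is -1. These differ, so the equilibrium is in mixed strategies.
Let Bob play a with probability q. Alice is indifferent when −6(1−q) = −3q − (1−q), giving q = 5/8.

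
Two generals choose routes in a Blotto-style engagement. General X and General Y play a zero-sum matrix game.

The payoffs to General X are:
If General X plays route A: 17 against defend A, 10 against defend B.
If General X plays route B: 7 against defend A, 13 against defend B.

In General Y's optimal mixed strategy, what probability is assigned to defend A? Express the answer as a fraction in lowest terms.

Row minima are 10 and 7, so General X's maximin is 10; column maxima are 17 and 13, so General Y's minimax is 13. These differ, so the equilibrium is in mixed strategies.
Let General Y play defend A with probability q. General X is indifferent when 17q + 10(1−q) = 7q + 13(1−q), giving q = 3/13.

3/13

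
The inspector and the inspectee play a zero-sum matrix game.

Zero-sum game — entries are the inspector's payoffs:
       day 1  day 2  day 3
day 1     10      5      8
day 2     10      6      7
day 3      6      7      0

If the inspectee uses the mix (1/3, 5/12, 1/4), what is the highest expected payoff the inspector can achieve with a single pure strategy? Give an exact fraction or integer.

91/12

day 1: (10)·(1/3) + (5)·(5/12) + (8)·(1/4) = 89/12.
day 2: (10)·(1/3) + (6)·(5/12) + (7)·(1/4) = 91/12.
day 3: (6)·(1/3) + (7)·(5/12) + (0)·(1/4) = 59/12.
The best pure response is day 2 with expected payoff 91/12.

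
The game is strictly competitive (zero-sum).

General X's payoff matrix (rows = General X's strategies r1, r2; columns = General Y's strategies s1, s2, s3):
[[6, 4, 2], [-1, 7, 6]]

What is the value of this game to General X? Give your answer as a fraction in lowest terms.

Column s2 is strictly dominated by s3 for General Y (it gives General X more in every row).
The remaining 2×2 game on (r1, r2) × (s1, s3) has no saddle point. Let General X play r1 with probability p; indifference gives 6p − (1−p) = 2p + 6(1−p), so p = 7/11.
Similarly General Y's optimal q on s1 is 4/11, and the value is 6·(4/11) + (2)·(7/11) = 38/11.

38/11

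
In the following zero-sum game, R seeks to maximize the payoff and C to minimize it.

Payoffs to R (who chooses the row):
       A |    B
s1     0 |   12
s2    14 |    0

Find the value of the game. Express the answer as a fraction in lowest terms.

84/13

Row minima are 0 and 0, so R's maximin is 0; column maxima are 14 and 12, so C's minimax is 12. These differ, so the equilibrium is in mixed strategies.
Let R play s1 with probability p. C is indifferent when 14(1−p) = 12p, giving p = 7/13.
Let C play A with probability q. R is indifferent when 12(1−q) = 14q, giving q = 6/13.
The value is 0·(6/13) + (12)·(7/13) = 84/13.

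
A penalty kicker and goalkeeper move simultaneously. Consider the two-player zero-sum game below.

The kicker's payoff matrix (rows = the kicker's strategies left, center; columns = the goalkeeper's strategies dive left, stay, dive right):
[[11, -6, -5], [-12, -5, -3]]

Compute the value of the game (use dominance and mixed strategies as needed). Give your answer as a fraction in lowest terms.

Column dive right is strictly dominated by stay for the goalkeeper (it gives the kicker more in every row).
The remaining 2×2 game on (left, center) × (dive left, stay) has no saddle point. Let the kicker play left with probability p; indifference gives 11p − 12(1−p) = −6p − 5(1−p), so p = 7/24.
Similarly the goalkeeper's optimal q on dive left is 1/24, and the value is 11·(1/24) + (-6)·(23/24) = -127/24.

-127/24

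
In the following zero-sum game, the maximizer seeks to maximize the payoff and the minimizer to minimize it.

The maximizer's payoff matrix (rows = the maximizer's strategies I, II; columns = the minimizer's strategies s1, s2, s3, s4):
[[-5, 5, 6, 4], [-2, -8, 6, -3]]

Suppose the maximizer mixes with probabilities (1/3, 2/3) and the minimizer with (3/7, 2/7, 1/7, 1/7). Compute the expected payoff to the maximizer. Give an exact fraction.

-11/7

Against (3/7, 2/7, 1/7, 1/7), each row's expected payoff is I: 5/7; II: -19/7.
Taking the (1/3, 2/3)-weighted average: (1/3)·(5/7) + (2/3)·(-19/7) = -11/7.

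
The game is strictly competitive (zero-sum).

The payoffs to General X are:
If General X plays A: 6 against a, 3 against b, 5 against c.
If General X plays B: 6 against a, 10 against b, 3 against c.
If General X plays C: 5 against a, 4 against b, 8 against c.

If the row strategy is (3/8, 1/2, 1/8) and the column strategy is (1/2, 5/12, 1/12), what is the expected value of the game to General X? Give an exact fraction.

Against (1/2, 5/12, 1/12), each row's expected payoff is A: 14/3; B: 89/12; C: 29/6.
Taking the (3/8, 1/2, 1/8)-weighted average: (3/8)·(14/3) + (1/2)·(89/12) + (1/8)·(29/6) = 97/16.

97/16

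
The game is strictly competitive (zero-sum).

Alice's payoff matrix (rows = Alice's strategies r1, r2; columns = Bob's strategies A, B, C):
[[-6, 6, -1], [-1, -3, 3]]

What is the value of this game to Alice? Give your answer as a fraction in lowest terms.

Column C is strictly dominated by A for Bob (it gives Alice more in every row).
The remaining 2×2 game on (r1, r2) × (A, B) has no saddle point. Let Alice play r1 with probability p; indifference gives −6p − (1−p) = 6p − 3(1−p), so p = 1/7.
Similarly Bob's optimal q on A is 9/14, and the value is -6·(9/14) + (6)·(5/14) = -12/7.

-12/7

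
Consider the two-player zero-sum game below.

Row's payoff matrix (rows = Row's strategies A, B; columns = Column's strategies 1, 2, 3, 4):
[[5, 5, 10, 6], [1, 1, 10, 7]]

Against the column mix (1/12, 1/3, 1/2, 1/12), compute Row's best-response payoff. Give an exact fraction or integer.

A: (5)·(1/12) + (5)·(1/3) + (10)·(1/2) + (6)·(1/12) = 91/12.
B: (1)·(1/12) + (1)·(1/3) + (10)·(1/2) + (7)·(1/12) = 6.
The best pure response is A with expected payoff 91/12.

91/12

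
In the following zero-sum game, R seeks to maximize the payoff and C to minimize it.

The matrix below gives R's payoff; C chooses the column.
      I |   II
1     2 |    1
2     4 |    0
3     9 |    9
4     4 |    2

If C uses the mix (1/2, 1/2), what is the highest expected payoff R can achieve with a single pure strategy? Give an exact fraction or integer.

9

1: (2)·(1/2) + (1)·(1/2) = 3/2.
2: (4)·(1/2) + (0)·(1/2) = 2.
3: (9)·(1/2) + (9)·(1/2) = 9.
4: (4)·(1/2) + (2)·(1/2) = 3.
The best pure response is 3 with expected payoff 9.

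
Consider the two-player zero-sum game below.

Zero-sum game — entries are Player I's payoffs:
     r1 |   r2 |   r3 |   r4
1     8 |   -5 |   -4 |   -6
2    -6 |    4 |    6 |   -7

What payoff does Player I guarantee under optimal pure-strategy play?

Row minima: -6, -7 → Player I's maximin is -6.
Column maxima: 8, 4, 6, -6 → Player II's minimax is -6.
They coincide at (1, r4), so the value is -6.

-6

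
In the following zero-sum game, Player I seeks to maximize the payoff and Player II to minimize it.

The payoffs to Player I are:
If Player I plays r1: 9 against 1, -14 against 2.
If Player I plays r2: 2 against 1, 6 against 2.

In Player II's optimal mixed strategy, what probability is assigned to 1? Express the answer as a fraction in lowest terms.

20/27

Row minima are -14 and 2, so Player I's maximin is 2; column maxima are 9 and 6, so Player II's minimax is 6. These differ, so the equilibrium is in mixed strategies.
Let Player II play 1 with probability q. Player I is indifferent when 9q − 14(1−q) = 2q + 6(1−q), giving q = 20/27.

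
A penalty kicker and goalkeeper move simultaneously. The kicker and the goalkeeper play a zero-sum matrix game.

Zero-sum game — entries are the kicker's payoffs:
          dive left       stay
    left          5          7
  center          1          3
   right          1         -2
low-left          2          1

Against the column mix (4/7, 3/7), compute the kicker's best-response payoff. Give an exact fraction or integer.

left: (5)·(4/7) + (7)·(3/7) = 41/7.
center: (1)·(4/7) + (3)·(3/7) = 13/7.
right: (1)·(4/7) + (-2)·(3/7) = -2/7.
low-left: (2)·(4/7) + (1)·(3/7) = 11/7.
The best pure response is left with expected payoff 41/7.

41/7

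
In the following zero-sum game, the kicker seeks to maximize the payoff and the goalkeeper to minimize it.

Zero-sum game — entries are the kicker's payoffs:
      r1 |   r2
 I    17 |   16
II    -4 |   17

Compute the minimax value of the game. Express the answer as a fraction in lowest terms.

Row minima are 16 and -4, so the kicker's maximin is 16; column maxima are 17 and 17, so the goalkeeper's minimax is 17. These differ, so the equilibrium is in mixed strategies.
Let the kicker play I with probability p. The goalkeeper is indifferent when 17p − 4(1−p) = 16p + 17(1−p), giving p = 21/22.
Let the goalkeeper play r1 with probability q. The kicker is indifferent when 17q + 16(1−q) = −4q + 17(1−q), giving q = 1/22.
The value is 17·(1/22) + (16)·(21/22) = 353/22.

353/22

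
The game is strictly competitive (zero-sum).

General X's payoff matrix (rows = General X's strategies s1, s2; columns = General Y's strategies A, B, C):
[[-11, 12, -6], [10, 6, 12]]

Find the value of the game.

62/9

Column C is strictly dominated by A for General Y (it gives General X more in every row).
The remaining 2×2 game on (s1, s2) × (A, B) has no saddle point. Let General X play s1 with probability p; indifference gives −11p + 10(1−p) = 12p + 6(1−p), so p = 4/27.
Similarly General Y's optimal q on A is 2/9, and the value is -11·(2/9) + (12)·(7/9) = 62/9.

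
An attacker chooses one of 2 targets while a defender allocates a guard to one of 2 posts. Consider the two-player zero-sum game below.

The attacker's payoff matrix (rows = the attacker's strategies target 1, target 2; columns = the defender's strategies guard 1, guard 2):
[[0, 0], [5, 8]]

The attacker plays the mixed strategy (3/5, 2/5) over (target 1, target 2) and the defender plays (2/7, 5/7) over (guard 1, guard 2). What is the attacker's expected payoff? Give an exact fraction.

20/7

Against (2/7, 5/7), each row's expected payoff is target 1: 0; target 2: 50/7.
Taking the (3/5, 2/5)-weighted average: (3/5)·(0) + (2/5)·(50/7) = 20/7.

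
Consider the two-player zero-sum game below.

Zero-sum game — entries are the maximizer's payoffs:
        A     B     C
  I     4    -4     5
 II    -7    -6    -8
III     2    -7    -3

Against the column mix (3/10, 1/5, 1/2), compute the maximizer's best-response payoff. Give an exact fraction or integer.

I: (4)·(3/10) + (-4)·(1/5) + (5)·(1/2) = 29/10.
II: (-7)·(3/10) + (-6)·(1/5) + (-8)·(1/2) = -73/10.
III: (2)·(3/10) + (-7)·(1/5) + (-3)·(1/2) = -23/10.
The best pure response is I with expected payoff 29/10.

29/10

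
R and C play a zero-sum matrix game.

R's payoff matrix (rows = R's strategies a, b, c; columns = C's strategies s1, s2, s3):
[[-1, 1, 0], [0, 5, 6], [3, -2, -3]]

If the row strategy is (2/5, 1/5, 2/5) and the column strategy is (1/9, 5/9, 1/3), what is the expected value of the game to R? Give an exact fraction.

Against (1/9, 5/9, 1/3), each row's expected payoff is a: 4/9; b: 43/9; c: -16/9.
Taking the (2/5, 1/5, 2/5)-weighted average: (2/5)·(4/9) + (1/5)·(43/9) + (2/5)·(-16/9) = 19/45.

19/45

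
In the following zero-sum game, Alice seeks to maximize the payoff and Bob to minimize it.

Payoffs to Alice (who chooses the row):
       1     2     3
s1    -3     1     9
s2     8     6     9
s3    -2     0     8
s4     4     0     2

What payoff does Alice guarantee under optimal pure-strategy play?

6

Row minima: -3, 6, -2, 0 → Alice's maximin is 6.
Column maxima: 8, 6, 9 → Bob's minimax is 6.
They coincide at (s2, 2), so the value is 6.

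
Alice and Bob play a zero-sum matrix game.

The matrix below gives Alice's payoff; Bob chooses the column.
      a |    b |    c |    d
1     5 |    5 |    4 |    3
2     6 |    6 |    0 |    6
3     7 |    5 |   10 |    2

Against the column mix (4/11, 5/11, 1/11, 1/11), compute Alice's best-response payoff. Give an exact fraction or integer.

65/11

1: (5)·(4/11) + (5)·(5/11) + (4)·(1/11) + (3)·(1/11) = 52/11.
2: (6)·(4/11) + (6)·(5/11) + (0)·(1/11) + (6)·(1/11) = 60/11.
3: (7)·(4/11) + (5)·(5/11) + (10)·(1/11) + (2)·(1/11) = 65/11.
The best pure response is 3 with expected payoff 65/11.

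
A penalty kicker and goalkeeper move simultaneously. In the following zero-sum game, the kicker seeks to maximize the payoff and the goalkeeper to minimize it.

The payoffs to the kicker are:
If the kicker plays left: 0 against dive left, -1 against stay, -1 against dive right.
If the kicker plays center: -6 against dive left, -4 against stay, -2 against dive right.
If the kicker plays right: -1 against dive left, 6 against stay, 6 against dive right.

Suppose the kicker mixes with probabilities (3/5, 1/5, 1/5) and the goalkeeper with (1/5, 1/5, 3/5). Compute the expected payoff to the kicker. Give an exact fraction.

-1/5

Against (1/5, 1/5, 3/5), each row's expected payoff is left: -4/5; center: -16/5; right: 23/5.
Taking the (3/5, 1/5, 1/5)-weighted average: (3/5)·(-4/5) + (1/5)·(-16/5) + (1/5)·(23/5) = -1/5.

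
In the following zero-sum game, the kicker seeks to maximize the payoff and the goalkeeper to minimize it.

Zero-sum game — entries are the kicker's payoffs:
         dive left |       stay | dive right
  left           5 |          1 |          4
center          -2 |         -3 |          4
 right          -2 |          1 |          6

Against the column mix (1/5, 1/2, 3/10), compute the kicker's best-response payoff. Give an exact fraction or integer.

27/10

left: (5)·(1/5) + (1)·(1/2) + (4)·(3/10) = 27/10.
center: (-2)·(1/5) + (-3)·(1/2) + (4)·(3/10) = -7/10.
right: (-2)·(1/5) + (1)·(1/2) + (6)·(3/10) = 19/10.
The best pure response is left with expected payoff 27/10.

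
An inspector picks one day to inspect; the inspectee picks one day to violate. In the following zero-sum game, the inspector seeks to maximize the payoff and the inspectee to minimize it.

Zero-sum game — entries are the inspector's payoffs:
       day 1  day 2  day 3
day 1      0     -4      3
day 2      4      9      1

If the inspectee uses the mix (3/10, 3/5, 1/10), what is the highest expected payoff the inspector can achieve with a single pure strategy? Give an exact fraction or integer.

day 1: (0)·(3/10) + (-4)·(3/5) + (3)·(1/10) = -21/10.
day 2: (4)·(3/10) + (9)·(3/5) + (1)·(1/10) = 67/10.
The best pure response is day 2 with expected payoff 67/10.

67/10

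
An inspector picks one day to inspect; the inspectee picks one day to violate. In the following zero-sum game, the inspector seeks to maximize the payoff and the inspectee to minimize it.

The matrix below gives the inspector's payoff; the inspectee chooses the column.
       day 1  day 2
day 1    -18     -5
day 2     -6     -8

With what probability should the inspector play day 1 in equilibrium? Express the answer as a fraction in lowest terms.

Row minima are -18 and -8, so the inspector's maximin is -8; column maxima are -6 and -5, so the inspectee's minimax is -6. These differ, so the equilibrium is in mixed strategies.
Let the inspector play day 1 with probability p. The inspectee is indifferent when −18p − 6(1−p) = −5p − 8(1−p), giving p = 2/15.

2/15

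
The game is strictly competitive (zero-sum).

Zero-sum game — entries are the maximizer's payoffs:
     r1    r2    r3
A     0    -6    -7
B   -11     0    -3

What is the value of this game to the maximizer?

Column r2 is strictly dominated by r3 for the minimizer (it gives the maximizer more in every row).
The remaining 2×2 game on (A, B) × (r1, r3) has no saddle point. Let the maximizer play A with probability p; indifference gives −11(1−p) = −7p − 3(1−p), so p = 8/15.
Similarly the minimizer's optimal q on r1 is 4/15, and the value is 0·(4/15) + (-7)·(11/15) = -77/15.

-77/15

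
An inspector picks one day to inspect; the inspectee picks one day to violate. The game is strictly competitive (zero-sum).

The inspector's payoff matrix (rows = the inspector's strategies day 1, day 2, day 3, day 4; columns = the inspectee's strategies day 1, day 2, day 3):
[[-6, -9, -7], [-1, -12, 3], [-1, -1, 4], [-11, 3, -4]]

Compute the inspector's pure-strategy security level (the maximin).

The worst-case payoff for each row is day 1: -9, day 2: -12, day 3: -1, day 4: -11.
The best of these is -1.

-1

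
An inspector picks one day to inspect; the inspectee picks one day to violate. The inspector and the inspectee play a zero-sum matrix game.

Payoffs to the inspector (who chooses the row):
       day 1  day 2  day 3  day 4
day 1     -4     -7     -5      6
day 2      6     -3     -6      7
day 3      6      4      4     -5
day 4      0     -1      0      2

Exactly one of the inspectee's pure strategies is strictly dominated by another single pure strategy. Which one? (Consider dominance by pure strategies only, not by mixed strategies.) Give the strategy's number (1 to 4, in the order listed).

1

The inspectee prefers columns that give the inspector less. Compare day 1 with day 2: -7 < -4, -3 < 6, 4 < 6, -1 < 0.
So day 2 strictly dominates day 1 for the inspectee; day 1 is strictly dominated.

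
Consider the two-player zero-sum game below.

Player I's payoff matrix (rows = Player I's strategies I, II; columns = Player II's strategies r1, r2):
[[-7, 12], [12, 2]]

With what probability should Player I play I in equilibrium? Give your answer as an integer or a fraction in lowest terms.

10/29

Row minima are -7 and 2, so Player I's maximin is 2; column maxima are 12 and 12, so Player II's minimax is 12. These differ, so the equilibrium is in mixed strategies.
Let Player I play I with probability p. Player II is indifferent when −7p + 12(1−p) = 12p + 2(1−p), giving p = 10/29.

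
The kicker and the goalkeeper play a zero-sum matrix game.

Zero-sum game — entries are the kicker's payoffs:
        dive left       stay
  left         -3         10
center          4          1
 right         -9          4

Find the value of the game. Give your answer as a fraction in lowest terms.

43/16

Row right is strictly dominated by row left, so the kicker never plays it.
The remaining 2×2 game on (left, center) × (dive left, stay) has no saddle point. Let the kicker play left with probability p; indifference gives −3p + 4(1−p) = 10p + (1−p), so p = 3/16.
Similarly the goalkeeper's optimal q on dive left is 9/16, and the value is -3·(9/16) + (10)·(7/16) = 43/16.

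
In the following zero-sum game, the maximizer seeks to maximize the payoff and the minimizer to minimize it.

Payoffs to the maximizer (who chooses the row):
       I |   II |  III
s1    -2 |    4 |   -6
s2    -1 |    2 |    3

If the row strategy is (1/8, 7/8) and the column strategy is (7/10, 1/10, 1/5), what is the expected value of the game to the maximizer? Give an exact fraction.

Against (7/10, 1/10, 1/5), each row's expected payoff is s1: -11/5; s2: 1/10.
Taking the (1/8, 7/8)-weighted average: (1/8)·(-11/5) + (7/8)·(1/10) = -3/16.

-3/16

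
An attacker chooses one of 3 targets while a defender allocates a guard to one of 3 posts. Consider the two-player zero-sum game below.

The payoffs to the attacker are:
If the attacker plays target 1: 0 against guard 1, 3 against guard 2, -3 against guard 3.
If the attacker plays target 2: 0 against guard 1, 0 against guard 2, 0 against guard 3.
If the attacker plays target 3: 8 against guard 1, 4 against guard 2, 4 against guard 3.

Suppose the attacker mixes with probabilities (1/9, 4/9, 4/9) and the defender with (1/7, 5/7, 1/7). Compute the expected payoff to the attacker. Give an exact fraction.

Against (1/7, 5/7, 1/7), each row's expected payoff is target 1: 12/7; target 2: 0; target 3: 32/7.
Taking the (1/9, 4/9, 4/9)-weighted average: (1/9)·(12/7) + (4/9)·(0) + (4/9)·(32/7) = 20/9.

20/9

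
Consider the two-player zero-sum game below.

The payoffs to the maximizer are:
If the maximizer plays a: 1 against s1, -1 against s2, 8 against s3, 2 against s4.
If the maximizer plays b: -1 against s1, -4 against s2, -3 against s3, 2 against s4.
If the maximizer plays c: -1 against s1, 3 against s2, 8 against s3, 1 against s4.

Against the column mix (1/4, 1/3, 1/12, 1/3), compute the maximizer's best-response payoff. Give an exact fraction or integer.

a: (1)·(1/4) + (-1)·(1/3) + (8)·(1/12) + (2)·(1/3) = 5/4.
b: (-1)·(1/4) + (-4)·(1/3) + (-3)·(1/12) + (2)·(1/3) = -7/6.
c: (-1)·(1/4) + (3)·(1/3) + (8)·(1/12) + (1)·(1/3) = 7/4.
The best pure response is c with expected payoff 7/4.

7/4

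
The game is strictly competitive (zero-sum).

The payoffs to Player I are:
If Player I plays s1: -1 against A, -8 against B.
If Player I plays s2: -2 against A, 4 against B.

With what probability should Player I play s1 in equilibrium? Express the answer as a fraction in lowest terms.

6/13

Row minima are -8 and -2, so Player I's maximin is -2; column maxima are -1 and 4, so Player II's minimax is -1. These differ, so the equilibrium is in mixed strategies.
Let Player I play s1 with probability p. Player II is indifferent when −p − 2(1−p) = −8p + 4(1−p), giving p = 6/13.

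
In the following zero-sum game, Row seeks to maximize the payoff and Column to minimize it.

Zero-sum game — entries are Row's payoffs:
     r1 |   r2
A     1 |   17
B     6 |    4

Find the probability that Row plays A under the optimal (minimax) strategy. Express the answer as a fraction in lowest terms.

Row minima are 1 and 4, so Row's maximin is 4; column maxima are 6 and 17, so Column's minimax is 6. These differ, so the equilibrium is in mixed strategies.
Let Row play A with probability p. Column is indifferent when p + 6(1−p) = 17p + 4(1−p), giving p = 1/9.

1/9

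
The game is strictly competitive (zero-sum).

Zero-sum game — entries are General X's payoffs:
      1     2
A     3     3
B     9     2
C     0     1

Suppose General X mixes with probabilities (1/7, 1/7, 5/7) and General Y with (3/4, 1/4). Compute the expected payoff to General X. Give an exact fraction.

Against (3/4, 1/4), each row's expected payoff is A: 3; B: 29/4; C: 1/4.
Taking the (1/7, 1/7, 5/7)-weighted average: (1/7)·(3) + (1/7)·(29/4) + (5/7)·(1/4) = 23/14.

23/14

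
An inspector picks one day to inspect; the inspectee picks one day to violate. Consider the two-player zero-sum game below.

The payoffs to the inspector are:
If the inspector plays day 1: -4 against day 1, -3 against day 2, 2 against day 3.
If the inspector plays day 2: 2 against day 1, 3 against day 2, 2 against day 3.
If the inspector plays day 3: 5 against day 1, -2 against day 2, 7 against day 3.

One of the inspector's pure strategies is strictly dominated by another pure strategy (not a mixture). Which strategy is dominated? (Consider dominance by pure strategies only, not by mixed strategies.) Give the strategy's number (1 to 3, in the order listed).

1

Compare day 1 with day 3: 5 > -4, -2 > -3, 7 > 2.
So day 3 strictly dominates day 1 for the inspector; day 1 is strictly dominated.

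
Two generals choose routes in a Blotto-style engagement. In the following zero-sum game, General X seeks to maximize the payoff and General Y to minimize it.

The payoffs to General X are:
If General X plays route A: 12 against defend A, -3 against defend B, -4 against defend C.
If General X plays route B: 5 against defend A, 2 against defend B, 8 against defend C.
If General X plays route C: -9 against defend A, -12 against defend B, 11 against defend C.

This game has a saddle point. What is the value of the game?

2

Row minima: -4, 2, -12 → General X's maximin is 2.
Column maxima: 12, 2, 11 → General Y's minimax is 2.
They coincide at (route B, defend B), so the value is 2.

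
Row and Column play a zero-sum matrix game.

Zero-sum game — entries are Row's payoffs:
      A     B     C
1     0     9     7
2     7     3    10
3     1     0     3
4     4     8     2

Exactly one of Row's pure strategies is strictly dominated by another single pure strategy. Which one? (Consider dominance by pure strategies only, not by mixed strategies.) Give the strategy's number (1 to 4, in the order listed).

3

Compare 3 with 2: 7 > 1, 3 > 0, 10 > 3.
So 2 strictly dominates 3 for Row; 3 is strictly dominated.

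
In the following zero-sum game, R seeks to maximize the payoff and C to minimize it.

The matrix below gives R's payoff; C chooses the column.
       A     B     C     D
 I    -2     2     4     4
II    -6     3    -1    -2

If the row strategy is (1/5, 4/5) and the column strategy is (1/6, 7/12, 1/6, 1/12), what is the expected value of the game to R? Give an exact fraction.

Against (1/6, 7/12, 1/6, 1/12), each row's expected payoff is I: 11/6; II: 5/12.
Taking the (1/5, 4/5)-weighted average: (1/5)·(11/6) + (4/5)·(5/12) = 7/10.

7/10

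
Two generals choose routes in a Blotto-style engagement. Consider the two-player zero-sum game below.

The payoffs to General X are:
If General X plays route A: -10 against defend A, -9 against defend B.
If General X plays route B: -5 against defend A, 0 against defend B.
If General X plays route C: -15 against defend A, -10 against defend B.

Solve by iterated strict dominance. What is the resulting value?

Column defend B is strictly dominated by defend A for General Y (-10<-9, -5<0, -15<-10); eliminate defend B.
Row route A is strictly dominated by row route B (-5>-10); eliminate route A.
Row route C is strictly dominated by row route B (-5>-15); eliminate route C.
Only (route B, defend A) remains, with payoff -5.

-5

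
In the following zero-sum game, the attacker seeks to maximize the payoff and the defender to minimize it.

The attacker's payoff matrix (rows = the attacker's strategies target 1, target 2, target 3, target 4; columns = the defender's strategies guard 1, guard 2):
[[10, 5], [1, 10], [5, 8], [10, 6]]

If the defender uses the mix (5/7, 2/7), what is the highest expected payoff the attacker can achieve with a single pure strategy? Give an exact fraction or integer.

target 1: (10)·(5/7) + (5)·(2/7) = 60/7.
target 2: (1)·(5/7) + (10)·(2/7) = 25/7.
target 3: (5)·(5/7) + (8)·(2/7) = 41/7.
target 4: (10)·(5/7) + (6)·(2/7) = 62/7.
The best pure response is target 4 with expected payoff 62/7.

62/7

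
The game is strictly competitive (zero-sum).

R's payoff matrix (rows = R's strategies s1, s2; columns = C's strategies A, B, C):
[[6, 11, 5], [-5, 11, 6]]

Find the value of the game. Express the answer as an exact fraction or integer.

Column B is strictly dominated by C for C (it gives R more in every row).
The remaining 2×2 game on (s1, s2) × (A, C) has no saddle point. Let R play s1 with probability p; indifference gives 6p − 5(1−p) = 5p + 6(1−p), so p = 11/12.
Similarly C's optimal q on A is 1/12, and the value is 6·(1/12) + (5)·(11/12) = 61/12.

61/12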